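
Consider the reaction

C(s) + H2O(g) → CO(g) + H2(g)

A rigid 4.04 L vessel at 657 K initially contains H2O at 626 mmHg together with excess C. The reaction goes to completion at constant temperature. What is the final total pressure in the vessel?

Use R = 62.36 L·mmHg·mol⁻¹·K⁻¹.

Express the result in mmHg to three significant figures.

1250 mmHg

Since T and V are fixed, P_final/P_initial = n_final/n_initial = 2/1.
P_final = (2/1) × 626 = 1252 mmHg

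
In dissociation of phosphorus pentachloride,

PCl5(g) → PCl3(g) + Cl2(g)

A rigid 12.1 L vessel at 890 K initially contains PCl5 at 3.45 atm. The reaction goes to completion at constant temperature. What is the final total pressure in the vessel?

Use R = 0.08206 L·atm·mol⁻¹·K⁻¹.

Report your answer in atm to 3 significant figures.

6.90 atm

Rigid vessel, constant T ⇒ P scales with total gas moles (1 → 2).
P_final = (2/1) × 3.45 = 6.900 atm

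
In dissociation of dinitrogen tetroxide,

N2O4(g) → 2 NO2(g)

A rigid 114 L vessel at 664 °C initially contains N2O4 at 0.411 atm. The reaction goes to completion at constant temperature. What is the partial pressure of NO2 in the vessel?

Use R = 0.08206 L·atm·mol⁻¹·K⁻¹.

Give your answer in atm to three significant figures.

0.822 atm

n(N2O4)₀ = PV/RT = (0.411 × 114) / (0.08206 × 937.15) = 0.6093 mol
n(NO2) = (2/1) × 0.6093 = 1.219 mol
P(NO2) = nRT/V = 1.219 × 0.08206 × 937.15 / 114 = 0.8223 atm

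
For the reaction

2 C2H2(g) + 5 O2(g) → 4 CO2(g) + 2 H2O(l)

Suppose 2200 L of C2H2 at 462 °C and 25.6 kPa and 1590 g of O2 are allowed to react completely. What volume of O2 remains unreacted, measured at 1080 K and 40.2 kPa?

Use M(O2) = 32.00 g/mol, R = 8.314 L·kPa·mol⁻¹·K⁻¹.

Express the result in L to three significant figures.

5950 L

n(C2H2) = PV/RT = (25.6 × 2200) / (8.314 × 735.15) = 9.215 mol
n(O2) = 1590 / 32.00 = 49.69 mol
For 9.215 mol C2H2, stoichiometry requires (5/2) × 9.215 = 23.04 mol O2; 49.69 mol is available, so C2H2 is limiting.
n(O2) consumed = (5/2) × 9.215 = 23.04 mol; remaining = 49.69 − 23.04 = 26.65 mol
V(O2) = nRT/P = 26.65 × 8.314 × 1080 / 40.2 = 5953 L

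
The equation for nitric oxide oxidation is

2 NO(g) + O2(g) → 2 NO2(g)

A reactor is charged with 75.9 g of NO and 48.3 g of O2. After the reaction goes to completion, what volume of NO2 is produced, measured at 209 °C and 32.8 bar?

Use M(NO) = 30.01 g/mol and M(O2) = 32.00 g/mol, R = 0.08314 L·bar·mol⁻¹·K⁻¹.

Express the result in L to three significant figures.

3.09 L

n(NO) = 75.9 / 30.01 = 2.529 mol
n(O2) = 48.3 / 32.00 = 1.509 mol
For 2.529 mol NO, stoichiometry requires (1/2) × 2.529 = 1.264 mol O2; 1.509 mol is available, so NO is limiting.
n(NO2) = (2/2) × 2.529 = 2.529 mol
V(NO2) = nRT/P = 2.529 × 0.08314 × 482.15 / 32.8 = 3.091 L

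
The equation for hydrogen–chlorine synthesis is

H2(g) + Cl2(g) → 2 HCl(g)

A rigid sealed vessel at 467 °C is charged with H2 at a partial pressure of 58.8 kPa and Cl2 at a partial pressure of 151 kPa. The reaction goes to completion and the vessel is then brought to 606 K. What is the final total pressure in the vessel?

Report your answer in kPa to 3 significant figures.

172 kPa

At constant V, partial pressures at 467 °C are proportional to moles, so apply stoichiometry directly to pressures.
P(Cl2) required for 58.8 kPa of H2 = (1/1) × 58.8 = 58.80 kPa; available 151 kPa, so H2 is limiting.
P(Cl2) remaining = 151 − (1/1) × 58.8 = 92.20 kPa
P(gaseous products) = (2)/1 × 58.8 = 117.6 kPa
P_total at 467 °C = 92.20 + 117.6 = 209.8 kPa
Scaling to 606 K: P = 209.8 × 606/740.15 = 171.8 kPa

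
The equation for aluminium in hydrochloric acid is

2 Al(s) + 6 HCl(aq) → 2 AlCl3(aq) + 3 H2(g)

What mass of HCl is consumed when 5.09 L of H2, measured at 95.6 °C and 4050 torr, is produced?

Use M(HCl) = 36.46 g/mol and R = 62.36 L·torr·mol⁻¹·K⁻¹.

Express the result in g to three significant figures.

n(H2) = PV/RT = (4050 × 5.09) / (62.36 × 368.75) = 0.8965 mol
n(HCl) = (6/3) × 0.8965 = 1.793 mol
m(HCl) = 1.793 × 36.46 = 65.37 g

65.4 g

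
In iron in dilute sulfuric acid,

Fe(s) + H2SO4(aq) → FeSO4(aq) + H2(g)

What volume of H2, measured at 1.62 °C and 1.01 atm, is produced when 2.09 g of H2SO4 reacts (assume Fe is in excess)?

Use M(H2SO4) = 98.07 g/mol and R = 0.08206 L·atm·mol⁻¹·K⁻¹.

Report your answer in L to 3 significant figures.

n(H2SO4) = 2.090 / 98.07 = 0.02131 mol
n(H2) = (1/1) × 0.02131 = 0.02131 mol
V = nRT/P = 0.02131 × 0.08206 × 274.77 / 1.01 = 0.4757 L

0.476 L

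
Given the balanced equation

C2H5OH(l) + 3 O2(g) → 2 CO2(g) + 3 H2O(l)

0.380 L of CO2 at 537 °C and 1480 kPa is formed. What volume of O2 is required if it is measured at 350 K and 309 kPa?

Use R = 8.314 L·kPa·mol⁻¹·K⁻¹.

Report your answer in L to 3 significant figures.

n(CO2) = PV/RT = (1480 × 0.380) / (8.314 × 810.15) = 0.08350 mol
n(O2) = (3/2) × 0.08350 = 0.1253 mol
V = nRT/P = 0.1253 × 8.314 × 350 / 309 = 1.180 L

1.18 L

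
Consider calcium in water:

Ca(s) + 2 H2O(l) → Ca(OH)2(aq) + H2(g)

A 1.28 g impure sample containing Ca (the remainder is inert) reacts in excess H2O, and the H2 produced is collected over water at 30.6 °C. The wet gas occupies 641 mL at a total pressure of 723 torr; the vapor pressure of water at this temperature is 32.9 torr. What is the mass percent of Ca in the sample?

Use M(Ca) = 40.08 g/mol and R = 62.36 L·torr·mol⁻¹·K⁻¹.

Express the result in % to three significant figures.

73.1 %

P(H2) = 723 − 32.9 = 690.1 torr
n(H2) = PV/RT = (690.1 × 0.6410) / (62.36 × 303.75) = 0.02335 mol
n(Ca) = (1/1) × 0.02335 = 0.02335 mol
m(Ca) = 0.02335 × 40.08 = 0.9359 g
%Ca = 0.9359 / 1.28 × 100 = 73.12%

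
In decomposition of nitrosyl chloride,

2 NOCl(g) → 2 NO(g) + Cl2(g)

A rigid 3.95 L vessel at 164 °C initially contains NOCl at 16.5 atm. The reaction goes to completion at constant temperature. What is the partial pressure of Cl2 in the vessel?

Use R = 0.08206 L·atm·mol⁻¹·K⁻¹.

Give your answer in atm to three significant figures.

n(NOCl)₀ = PV/RT = (16.5 × 3.95) / (0.08206 × 437.15) = 1.817 mol
n(Cl2) = (1/2) × 1.817 = 0.9085 mol
P(Cl2) = nRT/V = 0.9085 × 0.08206 × 437.15 / 3.95 = 8.251 atm

8.25 atm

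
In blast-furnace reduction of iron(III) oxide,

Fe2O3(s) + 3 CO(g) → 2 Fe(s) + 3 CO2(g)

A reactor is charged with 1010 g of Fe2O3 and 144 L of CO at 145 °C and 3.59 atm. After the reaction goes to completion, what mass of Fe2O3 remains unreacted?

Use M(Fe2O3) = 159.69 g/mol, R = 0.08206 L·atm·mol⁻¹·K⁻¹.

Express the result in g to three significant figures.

n(Fe2O3) = 1010 / 159.69 = 6.325 mol
n(CO) = PV/RT = (3.59 × 144) / (0.08206 × 418.15) = 15.07 mol
For 6.325 mol Fe2O3, stoichiometry requires (3/1) × 6.325 = 18.98 mol CO; 15.07 mol is available, so CO is limiting.
n(Fe2O3) consumed = (1/3) × 15.07 = 5.023 mol; remaining = 6.325 − 5.023 = 1.302 mol
m(Fe2O3) = 1.302 × 159.69 = 207.9 g

208 g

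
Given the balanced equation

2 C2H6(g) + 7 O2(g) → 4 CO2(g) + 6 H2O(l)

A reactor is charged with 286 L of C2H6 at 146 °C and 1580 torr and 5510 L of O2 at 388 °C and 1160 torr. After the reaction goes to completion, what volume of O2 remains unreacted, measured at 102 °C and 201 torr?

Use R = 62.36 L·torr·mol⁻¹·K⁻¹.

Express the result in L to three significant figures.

n(C2H6) = PV/RT = (1580 × 286) / (62.36 × 419.15) = 17.29 mol
n(O2) = PV/RT = (1160 × 5510) / (62.36 × 661.15) = 155.0 mol
For 17.29 mol C2H6, stoichiometry requires (7/2) × 17.29 = 60.52 mol O2; 155.0 mol is available, so C2H6 is limiting.
n(O2) consumed = (7/2) × 17.29 = 60.52 mol; remaining = 155.0 − 60.52 = 94.48 mol
V(O2) = nRT/P = 94.48 × 62.36 × 375.15 / 201 = 11000 L

11000 L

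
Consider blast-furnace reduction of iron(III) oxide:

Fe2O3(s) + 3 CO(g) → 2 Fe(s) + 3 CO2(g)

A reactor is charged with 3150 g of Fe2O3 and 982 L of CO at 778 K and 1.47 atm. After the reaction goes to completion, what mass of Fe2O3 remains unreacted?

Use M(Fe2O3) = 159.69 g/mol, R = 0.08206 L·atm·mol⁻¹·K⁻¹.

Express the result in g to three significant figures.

1950 g

n(Fe2O3) = 3150 / 159.69 = 19.73 mol
n(CO) = PV/RT = (1.47 × 982) / (0.08206 × 778) = 22.61 mol
For 19.73 mol Fe2O3, stoichiometry requires (3/1) × 19.73 = 59.19 mol CO; 22.61 mol is available, so CO is limiting.
n(Fe2O3) consumed = (1/3) × 22.61 = 7.537 mol; remaining = 19.73 − 7.537 = 12.19 mol
m(Fe2O3) = 12.19 × 159.69 = 1947 g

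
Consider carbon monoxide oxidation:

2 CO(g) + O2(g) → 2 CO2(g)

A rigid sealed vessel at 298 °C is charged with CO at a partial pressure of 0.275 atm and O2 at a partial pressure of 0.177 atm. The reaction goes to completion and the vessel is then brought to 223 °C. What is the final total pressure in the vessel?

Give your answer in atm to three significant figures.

Because the vessel is rigid and T is held at 298 °C, work the stoichiometry in partial pressures (P_i = n_iRT/V).
P(O2) required for 0.275 atm of CO = (1/2) × 0.275 = 0.1375 atm; available 0.177 atm, so CO is limiting.
P(O2) remaining = 0.177 − (1/2) × 0.275 = 0.03950 atm
P(gaseous products) = (2)/2 × 0.275 = 0.2750 atm
P_total at 298 °C = 0.03950 + 0.2750 = 0.3145 atm
Scaling to 223 °C: P = 0.3145 × 496.15/571.15 = 0.2732 atm

0.273 atm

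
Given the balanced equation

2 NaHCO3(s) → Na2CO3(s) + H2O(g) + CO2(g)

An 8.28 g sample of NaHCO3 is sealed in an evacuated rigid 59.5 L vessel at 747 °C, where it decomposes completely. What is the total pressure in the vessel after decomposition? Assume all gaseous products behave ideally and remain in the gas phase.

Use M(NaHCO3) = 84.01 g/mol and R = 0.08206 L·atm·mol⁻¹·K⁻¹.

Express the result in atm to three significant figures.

n(NaHCO3) = 8.28 / 84.01 = 0.09856 mol
n(gas produced) = (2/2) × 0.09856 = 0.09856 mol
P = nRT/V = 0.09856 × 0.08206 × 1020.15 / 59.5 = 0.1387 atm

0.139 atm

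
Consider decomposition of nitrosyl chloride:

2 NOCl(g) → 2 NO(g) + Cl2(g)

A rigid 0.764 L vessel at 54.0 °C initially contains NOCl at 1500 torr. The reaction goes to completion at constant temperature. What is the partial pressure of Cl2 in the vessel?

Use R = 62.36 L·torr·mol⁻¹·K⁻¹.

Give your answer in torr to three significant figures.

n(NOCl)₀ = PV/RT = (1500 × 0.764) / (62.36 × 327.15) = 0.05617 mol
n(Cl2) = (1/2) × 0.05617 = 0.02808 mol
P(Cl2) = nRT/V = 0.02808 × 62.36 × 327.15 / 0.764 = 749.8 torr

750 torr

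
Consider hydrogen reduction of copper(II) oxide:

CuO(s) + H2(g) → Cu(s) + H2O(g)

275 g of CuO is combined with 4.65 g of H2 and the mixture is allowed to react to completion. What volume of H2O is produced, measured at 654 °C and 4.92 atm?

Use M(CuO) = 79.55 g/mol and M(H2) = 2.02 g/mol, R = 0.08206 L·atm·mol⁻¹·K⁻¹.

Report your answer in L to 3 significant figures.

35.6 L

n(CuO) = 275 / 79.55 = 3.457 mol
n(H2) = 4.65 / 2.02 = 2.302 mol
For 3.457 mol CuO, stoichiometry requires (1/1) × 3.457 = 3.457 mol H2; 2.302 mol is available, so H2 is limiting.
n(H2O) = (1/1) × 2.302 = 2.302 mol
V(H2O) = nRT/P = 2.302 × 0.08206 × 927.15 / 4.92 = 35.60 L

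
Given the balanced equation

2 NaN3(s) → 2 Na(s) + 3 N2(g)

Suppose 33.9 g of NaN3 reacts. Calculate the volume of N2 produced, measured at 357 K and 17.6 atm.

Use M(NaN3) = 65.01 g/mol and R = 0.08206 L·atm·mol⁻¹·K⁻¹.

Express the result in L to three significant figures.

n(NaN3) = 33.90 / 65.01 = 0.5215 mol
n(N2) = (3/2) × 0.5215 = 0.7822 mol
V = nRT/P = 0.7822 × 0.08206 × 357 / 17.6 = 1.302 L

1.30 L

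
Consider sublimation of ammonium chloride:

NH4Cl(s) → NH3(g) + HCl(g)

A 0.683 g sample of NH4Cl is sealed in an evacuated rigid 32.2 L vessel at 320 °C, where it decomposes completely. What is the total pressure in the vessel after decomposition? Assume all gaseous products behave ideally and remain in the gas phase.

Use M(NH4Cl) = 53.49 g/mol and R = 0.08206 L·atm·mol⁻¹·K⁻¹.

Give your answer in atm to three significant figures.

n(NH4Cl) = 0.683 / 53.49 = 0.01277 mol
n(gas produced) = (2/1) × 0.01277 = 0.02554 mol
P = nRT/V = 0.02554 × 0.08206 × 593.15 / 32.2 = 0.03861 atm

0.0386 atm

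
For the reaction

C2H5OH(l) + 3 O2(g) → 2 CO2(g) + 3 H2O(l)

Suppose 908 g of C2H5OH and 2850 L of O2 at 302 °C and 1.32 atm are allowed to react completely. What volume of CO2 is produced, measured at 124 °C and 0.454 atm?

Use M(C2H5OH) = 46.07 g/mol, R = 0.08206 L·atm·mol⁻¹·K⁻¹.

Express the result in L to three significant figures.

n(C2H5OH) = 908 / 46.07 = 19.71 mol
n(O2) = PV/RT = (1.32 × 2850) / (0.08206 × 575.15) = 79.71 mol
For 19.71 mol C2H5OH, stoichiometry requires (3/1) × 19.71 = 59.13 mol O2; 79.71 mol is available, so C2H5OH is limiting.
n(CO2) = (2/1) × 19.71 = 39.42 mol
V(CO2) = nRT/P = 39.42 × 0.08206 × 397.15 / 0.454 = 2830 L

2830 L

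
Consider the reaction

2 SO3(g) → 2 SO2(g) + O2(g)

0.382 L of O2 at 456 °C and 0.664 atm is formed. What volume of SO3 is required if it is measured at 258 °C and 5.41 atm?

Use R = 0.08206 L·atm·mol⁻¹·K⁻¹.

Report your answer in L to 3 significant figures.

n(O2) = PV/RT = (0.664 × 0.382) / (0.08206 × 729.15) = 0.004239 mol
n(SO3) = (2/1) × 0.004239 = 0.008478 mol
V = nRT/P = 0.008478 × 0.08206 × 531.15 / 5.41 = 0.06830 L

0.0683 L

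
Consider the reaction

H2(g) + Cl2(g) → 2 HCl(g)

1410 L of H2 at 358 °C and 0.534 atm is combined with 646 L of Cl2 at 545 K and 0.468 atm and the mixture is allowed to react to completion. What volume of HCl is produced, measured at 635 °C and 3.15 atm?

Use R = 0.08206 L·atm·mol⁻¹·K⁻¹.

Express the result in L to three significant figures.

n(H2) = PV/RT = (0.534 × 1410) / (0.08206 × 631.15) = 14.54 mol
n(Cl2) = PV/RT = (0.468 × 646) / (0.08206 × 545) = 6.760 mol
For 14.54 mol H2, stoichiometry requires (1/1) × 14.54 = 14.54 mol Cl2; 6.760 mol is available, so Cl2 is limiting.
n(HCl) = (2/1) × 6.760 = 13.52 mol
V(HCl) = nRT/P = 13.52 × 0.08206 × 908.15 / 3.15 = 319.9 L

320 L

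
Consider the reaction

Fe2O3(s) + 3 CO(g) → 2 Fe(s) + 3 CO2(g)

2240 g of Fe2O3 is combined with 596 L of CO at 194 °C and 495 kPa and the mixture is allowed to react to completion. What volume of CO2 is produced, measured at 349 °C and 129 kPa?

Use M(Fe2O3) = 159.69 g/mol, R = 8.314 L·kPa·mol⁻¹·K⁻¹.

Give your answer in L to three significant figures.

n(Fe2O3) = 2240 / 159.69 = 14.03 mol
n(CO) = PV/RT = (495 × 596) / (8.314 × 467.15) = 75.96 mol
For 14.03 mol Fe2O3, stoichiometry requires (3/1) × 14.03 = 42.09 mol CO; 75.96 mol is available, so Fe2O3 is limiting.
n(CO2) = (3/1) × 14.03 = 42.09 mol
V(CO2) = nRT/P = 42.09 × 8.314 × 622.15 / 129 = 1688 L

1690 L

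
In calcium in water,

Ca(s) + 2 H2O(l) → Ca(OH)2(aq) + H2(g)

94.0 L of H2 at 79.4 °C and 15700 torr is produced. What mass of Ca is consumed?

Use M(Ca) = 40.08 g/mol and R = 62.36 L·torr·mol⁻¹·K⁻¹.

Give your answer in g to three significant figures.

2690 g

n(H2) = PV/RT = (15700 × 94.0) / (62.36 × 352.55) = 67.13 mol
n(Ca) = (1/1) × 67.13 = 67.13 mol
m(Ca) = 67.13 × 40.08 = 2691 g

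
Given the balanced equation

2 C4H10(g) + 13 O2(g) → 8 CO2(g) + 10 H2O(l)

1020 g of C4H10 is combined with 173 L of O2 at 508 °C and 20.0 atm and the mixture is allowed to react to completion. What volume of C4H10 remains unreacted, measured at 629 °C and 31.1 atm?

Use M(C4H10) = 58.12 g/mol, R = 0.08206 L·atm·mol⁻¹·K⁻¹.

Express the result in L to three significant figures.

22.0 L

n(C4H10) = 1020 / 58.12 = 17.55 mol
n(O2) = PV/RT = (20.0 × 173) / (0.08206 × 781.15) = 53.98 mol
For 17.55 mol C4H10, stoichiometry requires (13/2) × 17.55 = 114.1 mol O2; 53.98 mol is available, so O2 is limiting.
n(C4H10) consumed = (2/13) × 53.98 = 8.305 mol; remaining = 17.55 − 8.305 = 9.245 mol
V(C4H10) = nRT/P = 9.245 × 0.08206 × 902.15 / 31.1 = 22.01 L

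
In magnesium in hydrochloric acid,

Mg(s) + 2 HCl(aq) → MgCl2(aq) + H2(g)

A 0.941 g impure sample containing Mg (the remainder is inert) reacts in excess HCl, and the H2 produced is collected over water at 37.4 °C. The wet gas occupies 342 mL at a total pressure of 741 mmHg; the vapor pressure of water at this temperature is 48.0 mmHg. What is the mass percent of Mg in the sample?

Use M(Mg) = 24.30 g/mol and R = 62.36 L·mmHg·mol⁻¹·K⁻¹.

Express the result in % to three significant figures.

31.6 %

P(H2) = 741 − 48.0 = 693.0 mmHg
n(H2) = PV/RT = (693.0 × 0.3420) / (62.36 × 310.55) = 0.01224 mol
n(Mg) = (1/1) × 0.01224 = 0.01224 mol
m(Mg) = 0.01224 × 24.30 = 0.2974 g
%Mg = 0.2974 / 0.941 × 100 = 31.60%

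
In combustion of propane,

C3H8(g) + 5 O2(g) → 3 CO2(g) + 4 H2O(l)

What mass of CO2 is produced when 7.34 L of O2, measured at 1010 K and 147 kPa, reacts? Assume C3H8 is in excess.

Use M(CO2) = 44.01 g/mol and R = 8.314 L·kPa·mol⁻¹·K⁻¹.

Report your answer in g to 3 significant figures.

3.39 g

n(O2) = PV/RT = (147 × 7.34) / (8.314 × 1010) = 0.1285 mol
n(CO2) = (3/5) × 0.1285 = 0.07710 mol
m(CO2) = 0.07710 × 44.01 = 3.393 g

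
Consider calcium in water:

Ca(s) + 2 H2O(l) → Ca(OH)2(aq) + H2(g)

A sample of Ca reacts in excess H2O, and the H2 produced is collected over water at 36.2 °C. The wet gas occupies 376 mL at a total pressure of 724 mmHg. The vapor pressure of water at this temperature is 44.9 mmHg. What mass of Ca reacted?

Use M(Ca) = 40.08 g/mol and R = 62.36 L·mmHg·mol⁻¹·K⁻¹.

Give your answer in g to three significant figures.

P(H2) = 724 − 44.9 = 679.1 mmHg
n(H2) = PV/RT = (679.1 × 0.3760) / (62.36 × 309.35) = 0.01324 mol
n(Ca) = (1/1) × 0.01324 = 0.01324 mol
m(Ca) = 0.01324 × 40.08 = 0.5307 g

0.531 g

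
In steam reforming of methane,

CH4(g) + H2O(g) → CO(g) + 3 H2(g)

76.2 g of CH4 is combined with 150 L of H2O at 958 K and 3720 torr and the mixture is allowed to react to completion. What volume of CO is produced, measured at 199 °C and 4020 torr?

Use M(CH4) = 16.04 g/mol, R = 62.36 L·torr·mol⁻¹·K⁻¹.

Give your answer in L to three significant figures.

34.8 L

n(CH4) = 76.2 / 16.04 = 4.751 mol
n(H2O) = PV/RT = (3720 × 150) / (62.36 × 958) = 9.340 mol
For 4.751 mol CH4, stoichiometry requires (1/1) × 4.751 = 4.751 mol H2O; 9.340 mol is available, so CH4 is limiting.
n(CO) = (1/1) × 4.751 = 4.751 mol
V(CO) = nRT/P = 4.751 × 62.36 × 472.15 / 4020 = 34.80 L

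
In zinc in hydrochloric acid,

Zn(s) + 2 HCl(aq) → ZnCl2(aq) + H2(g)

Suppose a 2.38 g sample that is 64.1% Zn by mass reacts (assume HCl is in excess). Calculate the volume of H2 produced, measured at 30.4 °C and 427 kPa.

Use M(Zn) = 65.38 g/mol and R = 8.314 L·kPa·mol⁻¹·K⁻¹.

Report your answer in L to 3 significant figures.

0.138 L

mass of Zn = 2.38 × 64.1/100 = 1.526 g
n(Zn) = 1.526 / 65.38 = 0.02334 mol
n(H2) = (1/1) × 0.02334 = 0.02334 mol
V = nRT/P = 0.02334 × 8.314 × 303.55 / 427 = 0.1379 L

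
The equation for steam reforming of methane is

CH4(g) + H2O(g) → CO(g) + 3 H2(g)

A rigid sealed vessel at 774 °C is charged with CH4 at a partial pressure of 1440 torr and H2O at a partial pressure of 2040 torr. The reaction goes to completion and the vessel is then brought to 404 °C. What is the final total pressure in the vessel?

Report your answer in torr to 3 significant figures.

4110 torr

With V and T fixed, P_i ∝ n_i, so the mole ratios apply directly to partial pressures at 774 °C.
P(H2O) required for 1440 torr of CH4 = (1/1) × 1440 = 1440 torr; available 2040 torr, so CH4 is limiting.
P(H2O) remaining = 2040 − (1/1) × 1440 = 600.0 torr
P(gaseous products) = (1+3)/1 × 1440 = 5760 torr
P_total at 774 °C = 600.0 + 5760 = 6360 torr
Scaling to 404 °C: P = 6360 × 677.15/1047.15 = 4113 torr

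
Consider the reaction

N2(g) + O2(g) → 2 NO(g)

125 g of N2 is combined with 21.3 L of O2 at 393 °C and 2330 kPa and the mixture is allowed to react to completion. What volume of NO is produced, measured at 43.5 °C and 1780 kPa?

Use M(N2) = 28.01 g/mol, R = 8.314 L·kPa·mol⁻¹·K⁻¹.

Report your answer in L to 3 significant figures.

n(N2) = 125 / 28.01 = 4.463 mol
n(O2) = PV/RT = (2330 × 21.3) / (8.314 × 666.15) = 8.961 mol
For 4.463 mol N2, stoichiometry requires (1/1) × 4.463 = 4.463 mol O2; 8.961 mol is available, so N2 is limiting.
n(NO) = (2/1) × 4.463 = 8.926 mol
V(NO) = nRT/P = 8.926 × 8.314 × 316.65 / 1780 = 13.20 L

13.2 L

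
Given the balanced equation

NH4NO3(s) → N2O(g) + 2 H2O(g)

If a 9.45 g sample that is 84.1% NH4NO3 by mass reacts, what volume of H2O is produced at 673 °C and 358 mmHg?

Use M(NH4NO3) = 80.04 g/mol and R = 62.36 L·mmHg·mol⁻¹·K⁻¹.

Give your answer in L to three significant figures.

mass of NH4NO3 = 9.45 × 84.1/100 = 7.947 g
n(NH4NO3) = 7.947 / 80.04 = 0.09929 mol
n(H2O) = (2/1) × 0.09929 = 0.1986 mol
V = nRT/P = 0.1986 × 62.36 × 946.15 / 358 = 32.73 L

32.7 L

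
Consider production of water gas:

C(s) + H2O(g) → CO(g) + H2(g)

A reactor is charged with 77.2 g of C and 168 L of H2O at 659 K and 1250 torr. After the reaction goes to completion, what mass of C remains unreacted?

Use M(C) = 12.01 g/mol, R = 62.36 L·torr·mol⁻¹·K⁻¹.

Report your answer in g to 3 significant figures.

n(C) = 77.2 / 12.01 = 6.428 mol
n(H2O) = PV/RT = (1250 × 168) / (62.36 × 659) = 5.110 mol
For 6.428 mol C, stoichiometry requires (1/1) × 6.428 = 6.428 mol H2O; 5.110 mol is available, so H2O is limiting.
n(C) consumed = (1/1) × 5.110 = 5.110 mol; remaining = 6.428 − 5.110 = 1.318 mol
m(C) = 1.318 × 12.01 = 15.83 g

15.8 g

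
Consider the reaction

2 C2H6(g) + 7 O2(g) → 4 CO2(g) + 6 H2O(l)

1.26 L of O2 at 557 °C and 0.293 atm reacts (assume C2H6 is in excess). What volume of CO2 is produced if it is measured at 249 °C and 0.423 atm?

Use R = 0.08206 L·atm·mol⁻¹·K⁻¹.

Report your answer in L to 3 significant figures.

0.314 L

n(O2) = PV/RT = (0.293 × 1.26) / (0.08206 × 830.15) = 0.005419 mol
n(CO2) = (4/7) × 0.005419 = 0.003097 mol
V = nRT/P = 0.003097 × 0.08206 × 522.15 / 0.423 = 0.3137 L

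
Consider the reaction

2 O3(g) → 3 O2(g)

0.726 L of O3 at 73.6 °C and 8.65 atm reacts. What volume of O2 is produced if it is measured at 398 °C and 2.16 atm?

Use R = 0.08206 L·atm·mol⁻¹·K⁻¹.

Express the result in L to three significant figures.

n(O3) = PV/RT = (8.65 × 0.726) / (0.08206 × 346.75) = 0.2207 mol
n(O2) = (3/2) × 0.2207 = 0.3311 mol
V = nRT/P = 0.3311 × 0.08206 × 671.15 / 2.16 = 8.442 L

8.44 L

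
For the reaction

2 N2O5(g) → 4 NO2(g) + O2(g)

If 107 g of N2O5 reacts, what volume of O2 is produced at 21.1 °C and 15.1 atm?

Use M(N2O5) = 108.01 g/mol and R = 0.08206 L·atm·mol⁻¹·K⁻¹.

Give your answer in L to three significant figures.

n(N2O5) = 107.0 / 108.01 = 0.9906 mol
n(O2) = (1/2) × 0.9906 = 0.4953 mol
V = nRT/P = 0.4953 × 0.08206 × 294.25 / 15.1 = 0.7920 L

0.792 L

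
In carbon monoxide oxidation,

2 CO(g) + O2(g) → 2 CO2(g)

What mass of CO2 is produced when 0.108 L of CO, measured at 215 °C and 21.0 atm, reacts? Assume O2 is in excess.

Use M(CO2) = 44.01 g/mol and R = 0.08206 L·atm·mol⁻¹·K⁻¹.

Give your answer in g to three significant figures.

2.49 g

n(CO) = PV/RT = (21.0 × 0.108) / (0.08206 × 488.15) = 0.05662 mol
n(CO2) = (2/2) × 0.05662 = 0.05662 mol
m(CO2) = 0.05662 × 44.01 = 2.492 g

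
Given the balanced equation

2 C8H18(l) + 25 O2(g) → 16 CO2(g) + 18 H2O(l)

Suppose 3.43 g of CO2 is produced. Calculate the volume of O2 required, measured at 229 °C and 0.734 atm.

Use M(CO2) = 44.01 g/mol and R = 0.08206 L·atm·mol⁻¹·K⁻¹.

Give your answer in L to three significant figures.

n(CO2) = 3.430 / 44.01 = 0.07794 mol
n(O2) = (25/16) × 0.07794 = 0.1218 mol
V = nRT/P = 0.1218 × 0.08206 × 502.15 / 0.734 = 6.838 L

6.84 L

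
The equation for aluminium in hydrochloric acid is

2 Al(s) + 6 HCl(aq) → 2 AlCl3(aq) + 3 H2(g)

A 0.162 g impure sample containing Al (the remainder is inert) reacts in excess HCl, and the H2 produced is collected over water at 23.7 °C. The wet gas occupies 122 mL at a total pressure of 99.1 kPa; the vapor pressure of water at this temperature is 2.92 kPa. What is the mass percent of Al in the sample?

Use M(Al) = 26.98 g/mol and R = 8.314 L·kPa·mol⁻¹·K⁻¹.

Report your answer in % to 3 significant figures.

52.8 %

P(H2) = 99.1 − 2.92 = 96.18 kPa
n(H2) = PV/RT = (96.18 × 0.1220) / (8.314 × 296.85) = 0.004754 mol
n(Al) = (2/3) × 0.004754 = 0.003169 mol
m(Al) = 0.003169 × 26.98 = 0.08550 g
%Al = 0.08550 / 0.162 × 100 = 52.78%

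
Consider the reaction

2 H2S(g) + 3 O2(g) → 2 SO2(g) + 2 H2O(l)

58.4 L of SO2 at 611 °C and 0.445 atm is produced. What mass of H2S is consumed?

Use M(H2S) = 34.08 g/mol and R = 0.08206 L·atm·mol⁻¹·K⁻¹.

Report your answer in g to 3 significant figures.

12.2 g

n(SO2) = PV/RT = (0.445 × 58.4) / (0.08206 × 884.15) = 0.3582 mol
n(H2S) = (2/2) × 0.3582 = 0.3582 mol
m(H2S) = 0.3582 × 34.08 = 12.21 g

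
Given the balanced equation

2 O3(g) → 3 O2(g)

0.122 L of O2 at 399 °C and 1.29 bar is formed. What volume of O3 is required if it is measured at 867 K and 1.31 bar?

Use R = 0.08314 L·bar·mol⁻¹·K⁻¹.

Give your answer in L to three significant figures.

n(O2) = PV/RT = (1.29 × 0.122) / (0.08314 × 672.15) = 0.002816 mol
n(O3) = (2/3) × 0.002816 = 0.001877 mol
V = nRT/P = 0.001877 × 0.08314 × 867 / 1.31 = 0.1033 L

0.103 L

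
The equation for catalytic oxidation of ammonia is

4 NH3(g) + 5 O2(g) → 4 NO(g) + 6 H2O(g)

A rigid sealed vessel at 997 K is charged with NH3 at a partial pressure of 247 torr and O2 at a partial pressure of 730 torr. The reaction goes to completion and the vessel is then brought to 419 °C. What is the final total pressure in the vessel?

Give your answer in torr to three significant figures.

721 torr

At constant V, partial pressures at 997 K are proportional to moles, so apply stoichiometry directly to pressures.
P(O2) required for 247 torr of NH3 = (5/4) × 247 = 308.8 torr; available 730 torr, so NH3 is limiting.
P(O2) remaining = 730 − (5/4) × 247 = 421.2 torr
P(gaseous products) = (4+6)/4 × 247 = 617.5 torr
P_total at 997 K = 421.2 + 617.5 = 1039 torr
Scaling to 419 °C: P = 1039 × 692.15/997 = 721.3 torr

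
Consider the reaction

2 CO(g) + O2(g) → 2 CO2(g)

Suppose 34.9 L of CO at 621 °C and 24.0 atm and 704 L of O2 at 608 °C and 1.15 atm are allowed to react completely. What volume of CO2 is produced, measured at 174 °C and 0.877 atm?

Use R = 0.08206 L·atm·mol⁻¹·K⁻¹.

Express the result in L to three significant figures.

n(CO) = PV/RT = (24.0 × 34.9) / (0.08206 × 894.15) = 11.42 mol
n(O2) = PV/RT = (1.15 × 704) / (0.08206 × 881.15) = 11.20 mol
For 11.42 mol CO, stoichiometry requires (1/2) × 11.42 = 5.710 mol O2; 11.20 mol is available, so CO is limiting.
n(CO2) = (2/2) × 11.42 = 11.42 mol
V(CO2) = nRT/P = 11.42 × 0.08206 × 447.15 / 0.877 = 477.8 L

478 L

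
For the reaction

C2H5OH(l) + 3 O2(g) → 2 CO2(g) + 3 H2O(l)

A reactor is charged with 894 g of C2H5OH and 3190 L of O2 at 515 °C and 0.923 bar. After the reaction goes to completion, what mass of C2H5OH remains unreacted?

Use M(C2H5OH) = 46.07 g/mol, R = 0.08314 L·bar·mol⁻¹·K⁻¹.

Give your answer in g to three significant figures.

n(C2H5OH) = 894 / 46.07 = 19.41 mol
n(O2) = PV/RT = (0.923 × 3190) / (0.08314 × 788.15) = 44.93 mol
For 19.41 mol C2H5OH, stoichiometry requires (3/1) × 19.41 = 58.23 mol O2; 44.93 mol is available, so O2 is limiting.
n(C2H5OH) consumed = (1/3) × 44.93 = 14.98 mol; remaining = 19.41 − 14.98 = 4.430 mol
m(C2H5OH) = 4.430 × 46.07 = 204.1 g

204 g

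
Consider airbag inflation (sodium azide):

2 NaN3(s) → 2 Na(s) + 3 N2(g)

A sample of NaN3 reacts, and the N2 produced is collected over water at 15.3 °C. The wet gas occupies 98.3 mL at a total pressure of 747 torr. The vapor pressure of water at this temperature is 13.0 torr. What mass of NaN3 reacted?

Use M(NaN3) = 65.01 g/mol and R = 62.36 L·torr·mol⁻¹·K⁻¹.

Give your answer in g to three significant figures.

P(N2) = 747 − 13.0 = 734.0 torr
n(N2) = PV/RT = (734.0 × 0.09830) / (62.36 × 288.45) = 0.004011 mol
n(NaN3) = (2/3) × 0.004011 = 0.002674 mol
m(NaN3) = 0.002674 × 65.01 = 0.1738 g

0.174 g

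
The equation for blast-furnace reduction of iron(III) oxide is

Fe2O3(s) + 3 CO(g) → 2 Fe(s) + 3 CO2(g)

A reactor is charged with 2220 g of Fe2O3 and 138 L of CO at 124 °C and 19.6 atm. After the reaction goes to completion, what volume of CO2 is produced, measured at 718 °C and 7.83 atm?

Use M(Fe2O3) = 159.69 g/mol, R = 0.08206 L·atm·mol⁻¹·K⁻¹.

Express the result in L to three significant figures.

433 L

n(Fe2O3) = 2220 / 159.69 = 13.90 mol
n(CO) = PV/RT = (19.6 × 138) / (0.08206 × 397.15) = 82.99 mol
For 13.90 mol Fe2O3, stoichiometry requires (3/1) × 13.90 = 41.70 mol CO; 82.99 mol is available, so Fe2O3 is limiting.
n(CO2) = (3/1) × 13.90 = 41.70 mol
V(CO2) = nRT/P = 41.70 × 0.08206 × 991.15 / 7.83 = 433.2 L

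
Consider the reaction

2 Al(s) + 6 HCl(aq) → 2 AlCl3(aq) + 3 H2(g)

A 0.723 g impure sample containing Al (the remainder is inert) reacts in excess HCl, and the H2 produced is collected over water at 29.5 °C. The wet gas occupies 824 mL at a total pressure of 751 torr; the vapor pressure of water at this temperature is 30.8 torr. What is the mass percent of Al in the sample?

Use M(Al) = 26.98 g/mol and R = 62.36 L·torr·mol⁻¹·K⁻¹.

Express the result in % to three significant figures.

P(H2) = 751 − 30.8 = 720.2 torr
n(H2) = PV/RT = (720.2 × 0.8240) / (62.36 × 302.65) = 0.03144 mol
n(Al) = (2/3) × 0.03144 = 0.02096 mol
m(Al) = 0.02096 × 26.98 = 0.5655 g
%Al = 0.5655 / 0.723 × 100 = 78.22%

78.2 %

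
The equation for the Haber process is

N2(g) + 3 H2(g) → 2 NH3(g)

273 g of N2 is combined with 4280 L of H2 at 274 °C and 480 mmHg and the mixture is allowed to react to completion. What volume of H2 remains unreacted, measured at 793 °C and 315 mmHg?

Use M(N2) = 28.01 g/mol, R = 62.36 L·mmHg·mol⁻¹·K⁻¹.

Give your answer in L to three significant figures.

n(N2) = 273 / 28.01 = 9.747 mol
n(H2) = PV/RT = (480 × 4280) / (62.36 × 547.15) = 60.21 mol
For 9.747 mol N2, stoichiometry requires (3/1) × 9.747 = 29.24 mol H2; 60.21 mol is available, so N2 is limiting.
n(H2) consumed = (3/1) × 9.747 = 29.24 mol; remaining = 60.21 − 29.24 = 30.97 mol
V(H2) = nRT/P = 30.97 × 62.36 × 1066.15 / 315 = 6537 L

6540 L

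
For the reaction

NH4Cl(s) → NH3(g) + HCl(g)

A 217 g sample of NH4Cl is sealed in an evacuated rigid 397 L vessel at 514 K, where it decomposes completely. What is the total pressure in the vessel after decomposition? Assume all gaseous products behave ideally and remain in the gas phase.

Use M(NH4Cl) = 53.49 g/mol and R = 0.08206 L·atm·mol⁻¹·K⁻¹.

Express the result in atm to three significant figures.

n(NH4Cl) = 217 / 53.49 = 4.057 mol
n(gas produced) = (2/1) × 4.057 = 8.114 mol
P = nRT/V = 8.114 × 0.08206 × 514 / 397 = 0.8621 atm

0.862 atm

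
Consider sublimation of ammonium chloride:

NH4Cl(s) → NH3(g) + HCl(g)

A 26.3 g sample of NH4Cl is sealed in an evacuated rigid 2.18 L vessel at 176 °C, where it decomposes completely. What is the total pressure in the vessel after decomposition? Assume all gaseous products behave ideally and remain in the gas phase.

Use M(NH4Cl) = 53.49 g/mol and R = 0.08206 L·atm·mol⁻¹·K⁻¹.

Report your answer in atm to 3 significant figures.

16.6 atm

n(NH4Cl) = 26.3 / 53.49 = 0.4917 mol
n(gas produced) = (2/1) × 0.4917 = 0.9834 mol
P = nRT/V = 0.9834 × 0.08206 × 449.15 / 2.18 = 16.63 atm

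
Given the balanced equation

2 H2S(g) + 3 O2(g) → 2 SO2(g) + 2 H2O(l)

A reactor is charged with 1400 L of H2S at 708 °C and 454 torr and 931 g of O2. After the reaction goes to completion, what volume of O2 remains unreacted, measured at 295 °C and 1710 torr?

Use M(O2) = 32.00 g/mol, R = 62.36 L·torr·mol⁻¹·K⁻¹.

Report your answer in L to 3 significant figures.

280 L

n(H2S) = PV/RT = (454 × 1400) / (62.36 × 981.15) = 10.39 mol
n(O2) = 931 / 32.00 = 29.09 mol
For 10.39 mol H2S, stoichiometry requires (3/2) × 10.39 = 15.59 mol O2; 29.09 mol is available, so H2S is limiting.
n(O2) consumed = (3/2) × 10.39 = 15.59 mol; remaining = 29.09 − 15.59 = 13.50 mol
V(O2) = nRT/P = 13.50 × 62.36 × 568.15 / 1710 = 279.7 L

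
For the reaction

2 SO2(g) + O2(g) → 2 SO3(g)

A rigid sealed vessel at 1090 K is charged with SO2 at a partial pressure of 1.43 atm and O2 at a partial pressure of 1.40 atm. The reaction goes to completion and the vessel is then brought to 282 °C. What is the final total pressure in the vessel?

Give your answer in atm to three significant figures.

1.08 atm

At constant V, partial pressures at 1090 K are proportional to moles, so apply stoichiometry directly to pressures.
P(O2) required for 1.43 atm of SO2 = (1/2) × 1.43 = 0.7150 atm; available 1.40 atm, so SO2 is limiting.
P(O2) remaining = 1.40 − (1/2) × 1.43 = 0.6850 atm
P(gaseous products) = (2)/2 × 1.43 = 1.430 atm
P_total at 1090 K = 0.6850 + 1.430 = 2.115 atm
Scaling to 282 °C: P = 2.115 × 555.15/1090 = 1.077 atm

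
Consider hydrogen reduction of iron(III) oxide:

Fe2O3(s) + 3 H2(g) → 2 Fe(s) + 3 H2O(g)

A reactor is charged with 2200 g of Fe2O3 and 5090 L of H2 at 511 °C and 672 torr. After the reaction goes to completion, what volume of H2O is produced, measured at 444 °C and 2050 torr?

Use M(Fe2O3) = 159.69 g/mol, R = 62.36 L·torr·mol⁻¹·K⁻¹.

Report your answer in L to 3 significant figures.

n(Fe2O3) = 2200 / 159.69 = 13.78 mol
n(H2) = PV/RT = (672 × 5090) / (62.36 × 784.15) = 69.95 mol
For 13.78 mol Fe2O3, stoichiometry requires (3/1) × 13.78 = 41.34 mol H2; 69.95 mol is available, so Fe2O3 is limiting.
n(H2O) = (3/1) × 13.78 = 41.34 mol
V(H2O) = nRT/P = 41.34 × 62.36 × 717.15 / 2050 = 901.8 L

902 L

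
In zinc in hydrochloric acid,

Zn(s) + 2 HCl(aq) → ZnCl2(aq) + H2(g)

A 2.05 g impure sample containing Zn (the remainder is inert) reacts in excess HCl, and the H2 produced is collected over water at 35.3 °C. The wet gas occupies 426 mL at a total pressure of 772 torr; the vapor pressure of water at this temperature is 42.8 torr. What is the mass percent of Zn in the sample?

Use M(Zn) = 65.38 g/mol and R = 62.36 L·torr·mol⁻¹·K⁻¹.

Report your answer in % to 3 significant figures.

P(H2) = 772 − 42.8 = 729.2 torr
n(H2) = PV/RT = (729.2 × 0.4260) / (62.36 × 308.45) = 0.01615 mol
n(Zn) = (1/1) × 0.01615 = 0.01615 mol
m(Zn) = 0.01615 × 65.38 = 1.056 g
%Zn = 1.056 / 2.05 × 100 = 51.51%

51.5 %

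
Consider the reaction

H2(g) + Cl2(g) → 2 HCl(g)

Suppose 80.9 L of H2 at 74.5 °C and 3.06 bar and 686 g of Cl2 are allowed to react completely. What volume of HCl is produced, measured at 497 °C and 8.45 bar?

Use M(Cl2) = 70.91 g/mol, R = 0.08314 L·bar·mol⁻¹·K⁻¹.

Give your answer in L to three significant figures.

n(H2) = PV/RT = (3.06 × 80.9) / (0.08314 × 347.65) = 8.565 mol
n(Cl2) = 686 / 70.91 = 9.674 mol
For 8.565 mol H2, stoichiometry requires (1/1) × 8.565 = 8.565 mol Cl2; 9.674 mol is available, so H2 is limiting.
n(HCl) = (2/1) × 8.565 = 17.13 mol
V(HCl) = nRT/P = 17.13 × 0.08314 × 770.15 / 8.45 = 129.8 L

130 L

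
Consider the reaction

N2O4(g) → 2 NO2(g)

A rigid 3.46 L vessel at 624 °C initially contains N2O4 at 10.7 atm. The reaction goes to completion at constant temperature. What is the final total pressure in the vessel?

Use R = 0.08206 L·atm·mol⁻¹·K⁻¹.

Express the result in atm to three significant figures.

21.4 atm

Rigid vessel, constant T ⇒ P scales with total gas moles (1 → 2).
P_final = (2/1) × 10.7 = 21.40 atm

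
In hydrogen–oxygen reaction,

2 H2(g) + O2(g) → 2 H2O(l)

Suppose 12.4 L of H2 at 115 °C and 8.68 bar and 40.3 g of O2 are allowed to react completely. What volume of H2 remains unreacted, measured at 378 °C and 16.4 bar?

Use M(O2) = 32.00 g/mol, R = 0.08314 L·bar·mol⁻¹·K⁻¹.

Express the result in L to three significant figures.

n(H2) = PV/RT = (8.68 × 12.4) / (0.08314 × 388.15) = 3.335 mol
n(O2) = 40.3 / 32.00 = 1.259 mol
For 3.335 mol H2, stoichiometry requires (1/2) × 3.335 = 1.667 mol O2; 1.259 mol is available, so O2 is limiting.
n(H2) consumed = (2/1) × 1.259 = 2.518 mol; remaining = 3.335 − 2.518 = 0.8170 mol
V(H2) = nRT/P = 0.8170 × 0.08314 × 651.15 / 16.4 = 2.697 L

2.70 L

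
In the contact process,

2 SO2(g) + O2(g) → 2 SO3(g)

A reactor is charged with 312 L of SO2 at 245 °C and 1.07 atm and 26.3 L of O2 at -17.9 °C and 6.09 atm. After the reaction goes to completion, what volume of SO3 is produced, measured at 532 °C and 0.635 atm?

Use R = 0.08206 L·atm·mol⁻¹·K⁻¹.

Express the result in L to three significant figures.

n(SO2) = PV/RT = (1.07 × 312) / (0.08206 × 518.15) = 7.851 mol
n(O2) = PV/RT = (6.09 × 26.3) / (0.08206 × 255.25) = 7.647 mol
For 7.851 mol SO2, stoichiometry requires (1/2) × 7.851 = 3.925 mol O2; 7.647 mol is available, so SO2 is limiting.
n(SO3) = (2/2) × 7.851 = 7.851 mol
V(SO3) = nRT/P = 7.851 × 0.08206 × 805.15 / 0.635 = 816.9 L

817 L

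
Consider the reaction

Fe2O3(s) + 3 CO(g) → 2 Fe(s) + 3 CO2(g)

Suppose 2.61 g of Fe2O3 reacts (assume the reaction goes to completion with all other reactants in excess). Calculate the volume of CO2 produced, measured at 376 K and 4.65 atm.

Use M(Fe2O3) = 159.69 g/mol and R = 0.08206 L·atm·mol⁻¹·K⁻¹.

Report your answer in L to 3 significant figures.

n(Fe2O3) = 2.610 / 159.69 = 0.01634 mol
n(CO2) = (3/1) × 0.01634 = 0.04902 mol
V = nRT/P = 0.04902 × 0.08206 × 376 / 4.65 = 0.3253 L

0.325 L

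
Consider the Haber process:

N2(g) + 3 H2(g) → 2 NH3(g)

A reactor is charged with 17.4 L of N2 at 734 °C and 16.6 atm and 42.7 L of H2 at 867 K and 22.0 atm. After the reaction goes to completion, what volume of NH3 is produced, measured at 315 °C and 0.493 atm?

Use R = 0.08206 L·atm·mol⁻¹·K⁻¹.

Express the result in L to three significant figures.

n(N2) = PV/RT = (16.6 × 17.4) / (0.08206 × 1007.15) = 3.495 mol
n(H2) = PV/RT = (22.0 × 42.7) / (0.08206 × 867) = 13.20 mol
For 3.495 mol N2, stoichiometry requires (3/1) × 3.495 = 10.48 mol H2; 13.20 mol is available, so N2 is limiting.
n(NH3) = (2/1) × 3.495 = 6.990 mol
V(NH3) = nRT/P = 6.990 × 0.08206 × 588.15 / 0.493 = 684.3 L

684 L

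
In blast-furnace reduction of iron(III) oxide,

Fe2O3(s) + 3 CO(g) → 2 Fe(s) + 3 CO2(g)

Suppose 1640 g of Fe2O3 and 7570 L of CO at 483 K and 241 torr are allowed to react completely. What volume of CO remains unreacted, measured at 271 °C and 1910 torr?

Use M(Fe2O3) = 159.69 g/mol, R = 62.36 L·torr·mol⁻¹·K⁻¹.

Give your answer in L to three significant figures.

n(Fe2O3) = 1640 / 159.69 = 10.27 mol
n(CO) = PV/RT = (241 × 7570) / (62.36 × 483) = 60.57 mol
For 10.27 mol Fe2O3, stoichiometry requires (3/1) × 10.27 = 30.81 mol CO; 60.57 mol is available, so Fe2O3 is limiting.
n(CO) consumed = (3/1) × 10.27 = 30.81 mol; remaining = 60.57 − 30.81 = 29.76 mol
V(CO) = nRT/P = 29.76 × 62.36 × 544.15 / 1910 = 528.7 L

529 L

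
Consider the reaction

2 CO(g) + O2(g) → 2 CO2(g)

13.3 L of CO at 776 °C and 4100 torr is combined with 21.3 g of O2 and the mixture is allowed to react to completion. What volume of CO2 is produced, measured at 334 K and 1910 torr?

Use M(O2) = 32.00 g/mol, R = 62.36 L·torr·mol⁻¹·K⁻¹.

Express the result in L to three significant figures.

9.09 L

n(CO) = PV/RT = (4100 × 13.3) / (62.36 × 1049.15) = 0.8335 mol
n(O2) = 21.3 / 32.00 = 0.6656 mol
For 0.8335 mol CO, stoichiometry requires (1/2) × 0.8335 = 0.4168 mol O2; 0.6656 mol is available, so CO is limiting.
n(CO2) = (2/2) × 0.8335 = 0.8335 mol
V(CO2) = nRT/P = 0.8335 × 62.36 × 334 / 1910 = 9.089 L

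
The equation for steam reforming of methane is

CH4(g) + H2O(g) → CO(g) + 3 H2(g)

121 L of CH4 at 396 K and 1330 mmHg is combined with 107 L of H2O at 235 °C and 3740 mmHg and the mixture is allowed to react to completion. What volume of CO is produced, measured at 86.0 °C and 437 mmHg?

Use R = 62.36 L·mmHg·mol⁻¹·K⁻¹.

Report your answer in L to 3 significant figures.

334 L

n(CH4) = PV/RT = (1330 × 121) / (62.36 × 396) = 6.517 mol
n(H2O) = PV/RT = (3740 × 107) / (62.36 × 508.15) = 12.63 mol
For 6.517 mol CH4, stoichiometry requires (1/1) × 6.517 = 6.517 mol H2O; 12.63 mol is available, so CH4 is limiting.
n(CO) = (1/1) × 6.517 = 6.517 mol
V(CO) = nRT/P = 6.517 × 62.36 × 359.15 / 437 = 334.0 L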